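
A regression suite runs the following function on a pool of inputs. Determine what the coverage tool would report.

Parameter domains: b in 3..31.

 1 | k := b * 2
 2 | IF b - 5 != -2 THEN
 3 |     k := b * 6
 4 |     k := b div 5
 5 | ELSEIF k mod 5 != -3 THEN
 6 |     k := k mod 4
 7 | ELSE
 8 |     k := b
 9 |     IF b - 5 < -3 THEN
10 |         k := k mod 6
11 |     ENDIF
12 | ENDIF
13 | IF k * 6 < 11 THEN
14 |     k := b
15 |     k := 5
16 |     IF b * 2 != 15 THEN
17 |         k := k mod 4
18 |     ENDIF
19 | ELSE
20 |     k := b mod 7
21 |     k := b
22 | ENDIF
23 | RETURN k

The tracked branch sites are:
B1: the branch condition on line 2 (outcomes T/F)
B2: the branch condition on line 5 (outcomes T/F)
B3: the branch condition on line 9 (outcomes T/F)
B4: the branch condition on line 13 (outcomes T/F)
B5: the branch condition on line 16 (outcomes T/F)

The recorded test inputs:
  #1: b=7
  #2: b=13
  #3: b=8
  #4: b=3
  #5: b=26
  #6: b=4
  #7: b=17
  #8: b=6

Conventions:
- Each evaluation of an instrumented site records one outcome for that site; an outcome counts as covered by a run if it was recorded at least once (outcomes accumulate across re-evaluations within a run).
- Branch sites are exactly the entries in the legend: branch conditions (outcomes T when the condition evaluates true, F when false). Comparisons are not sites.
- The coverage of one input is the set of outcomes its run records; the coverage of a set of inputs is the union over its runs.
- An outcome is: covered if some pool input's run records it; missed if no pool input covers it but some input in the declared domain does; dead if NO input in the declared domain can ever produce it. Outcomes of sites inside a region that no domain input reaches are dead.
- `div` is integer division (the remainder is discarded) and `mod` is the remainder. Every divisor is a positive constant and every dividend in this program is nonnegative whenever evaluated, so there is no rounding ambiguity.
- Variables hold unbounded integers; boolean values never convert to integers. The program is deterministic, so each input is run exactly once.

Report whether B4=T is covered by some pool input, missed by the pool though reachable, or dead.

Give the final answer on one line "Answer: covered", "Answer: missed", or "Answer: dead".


B4=T is recorded by pool input(s) 1, 3, 6, 8 -> covered
Answer: covered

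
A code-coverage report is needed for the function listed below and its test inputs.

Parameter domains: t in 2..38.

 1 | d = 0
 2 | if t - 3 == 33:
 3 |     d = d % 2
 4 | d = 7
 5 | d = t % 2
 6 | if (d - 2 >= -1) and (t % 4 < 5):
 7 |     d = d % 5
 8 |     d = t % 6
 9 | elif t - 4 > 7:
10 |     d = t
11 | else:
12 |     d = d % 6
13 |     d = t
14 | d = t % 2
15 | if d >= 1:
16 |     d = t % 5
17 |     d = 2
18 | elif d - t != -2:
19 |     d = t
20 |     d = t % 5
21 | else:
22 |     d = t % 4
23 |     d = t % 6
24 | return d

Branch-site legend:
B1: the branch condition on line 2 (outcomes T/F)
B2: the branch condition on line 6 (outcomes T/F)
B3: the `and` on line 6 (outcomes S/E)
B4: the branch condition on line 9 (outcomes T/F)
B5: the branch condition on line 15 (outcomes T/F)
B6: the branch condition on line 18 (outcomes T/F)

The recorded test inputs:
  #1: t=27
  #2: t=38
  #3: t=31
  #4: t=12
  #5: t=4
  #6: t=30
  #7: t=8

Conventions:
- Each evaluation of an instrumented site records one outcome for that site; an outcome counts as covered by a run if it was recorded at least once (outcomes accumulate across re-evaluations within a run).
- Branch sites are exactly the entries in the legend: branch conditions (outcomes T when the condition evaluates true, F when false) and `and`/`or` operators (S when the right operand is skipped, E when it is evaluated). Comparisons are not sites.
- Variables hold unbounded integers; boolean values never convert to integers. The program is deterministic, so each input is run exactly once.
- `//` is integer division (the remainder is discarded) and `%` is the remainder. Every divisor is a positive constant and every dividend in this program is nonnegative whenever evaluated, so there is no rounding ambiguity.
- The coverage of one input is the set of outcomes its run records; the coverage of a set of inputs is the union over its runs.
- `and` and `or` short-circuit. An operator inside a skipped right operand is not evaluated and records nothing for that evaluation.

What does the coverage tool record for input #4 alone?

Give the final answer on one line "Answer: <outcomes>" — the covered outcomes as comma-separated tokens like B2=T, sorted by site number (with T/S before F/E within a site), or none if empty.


Running input #4 (t=12), event by event:
  B1->F, B3->S, B2->F, B4->T, B5->F, B6->T
deduplicating events, the covered set is: B1=F, B2=F, B3=S, B4=T, B5=F, B6=T
Answer: B1=F, B2=F, B3=S, B4=T, B5=F, B6=T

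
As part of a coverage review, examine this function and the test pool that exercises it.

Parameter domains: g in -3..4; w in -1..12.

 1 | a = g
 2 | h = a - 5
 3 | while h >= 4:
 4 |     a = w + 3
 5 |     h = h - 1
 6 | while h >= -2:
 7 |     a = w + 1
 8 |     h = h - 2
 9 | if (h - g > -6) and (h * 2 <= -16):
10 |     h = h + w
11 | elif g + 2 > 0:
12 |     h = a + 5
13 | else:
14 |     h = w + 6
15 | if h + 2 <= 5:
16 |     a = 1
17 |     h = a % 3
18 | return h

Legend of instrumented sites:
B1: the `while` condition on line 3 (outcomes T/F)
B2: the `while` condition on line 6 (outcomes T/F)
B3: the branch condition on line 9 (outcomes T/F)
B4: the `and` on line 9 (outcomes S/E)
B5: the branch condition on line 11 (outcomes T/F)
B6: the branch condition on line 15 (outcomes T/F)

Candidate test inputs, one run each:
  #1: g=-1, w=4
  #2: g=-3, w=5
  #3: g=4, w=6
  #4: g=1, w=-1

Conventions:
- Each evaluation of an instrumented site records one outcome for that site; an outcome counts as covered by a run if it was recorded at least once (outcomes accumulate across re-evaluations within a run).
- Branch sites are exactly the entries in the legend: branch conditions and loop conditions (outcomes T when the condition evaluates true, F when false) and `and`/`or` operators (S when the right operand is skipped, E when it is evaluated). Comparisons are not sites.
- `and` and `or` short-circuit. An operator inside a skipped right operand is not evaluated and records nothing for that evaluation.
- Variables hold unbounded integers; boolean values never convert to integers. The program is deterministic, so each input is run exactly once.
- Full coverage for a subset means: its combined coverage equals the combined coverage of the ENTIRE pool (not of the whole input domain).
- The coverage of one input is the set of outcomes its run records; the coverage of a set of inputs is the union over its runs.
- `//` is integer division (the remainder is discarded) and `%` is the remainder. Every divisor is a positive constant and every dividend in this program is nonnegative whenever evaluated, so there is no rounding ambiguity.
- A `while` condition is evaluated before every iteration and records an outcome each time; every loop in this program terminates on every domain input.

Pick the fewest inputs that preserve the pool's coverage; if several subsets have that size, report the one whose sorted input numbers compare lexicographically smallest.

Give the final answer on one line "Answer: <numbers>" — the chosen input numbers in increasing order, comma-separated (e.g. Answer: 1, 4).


#1 (g=-1, w=4) -> covered: B1=F, B2=F, B3=F, B4=E, B5=T, B6=F
#2 (g=-3, w=5) -> covered: B1=F, B2=F, B3=T, B4=E, B6=T
#3 (g=4, w=6) -> covered: B1=F, B2=T, B2=F, B3=F, B4=S, B5=T, B6=F
#4 (g=1, w=-1) -> covered: B1=F, B2=F, B3=F, B4=E, B5=T, B6=F
union over all inputs: B1=F, B2=T, B2=F, B3=T, B3=F, B4=S, B4=E, B5=T, B6=T, B6=F (10 outcomes)
no size-1 subset reaches all 10 outcomes (best union: 7/10)
the canonical winner is {2, 3}: size 2, full 10-outcome coverage, earliest index list among size-2 covers
Answer: 2, 3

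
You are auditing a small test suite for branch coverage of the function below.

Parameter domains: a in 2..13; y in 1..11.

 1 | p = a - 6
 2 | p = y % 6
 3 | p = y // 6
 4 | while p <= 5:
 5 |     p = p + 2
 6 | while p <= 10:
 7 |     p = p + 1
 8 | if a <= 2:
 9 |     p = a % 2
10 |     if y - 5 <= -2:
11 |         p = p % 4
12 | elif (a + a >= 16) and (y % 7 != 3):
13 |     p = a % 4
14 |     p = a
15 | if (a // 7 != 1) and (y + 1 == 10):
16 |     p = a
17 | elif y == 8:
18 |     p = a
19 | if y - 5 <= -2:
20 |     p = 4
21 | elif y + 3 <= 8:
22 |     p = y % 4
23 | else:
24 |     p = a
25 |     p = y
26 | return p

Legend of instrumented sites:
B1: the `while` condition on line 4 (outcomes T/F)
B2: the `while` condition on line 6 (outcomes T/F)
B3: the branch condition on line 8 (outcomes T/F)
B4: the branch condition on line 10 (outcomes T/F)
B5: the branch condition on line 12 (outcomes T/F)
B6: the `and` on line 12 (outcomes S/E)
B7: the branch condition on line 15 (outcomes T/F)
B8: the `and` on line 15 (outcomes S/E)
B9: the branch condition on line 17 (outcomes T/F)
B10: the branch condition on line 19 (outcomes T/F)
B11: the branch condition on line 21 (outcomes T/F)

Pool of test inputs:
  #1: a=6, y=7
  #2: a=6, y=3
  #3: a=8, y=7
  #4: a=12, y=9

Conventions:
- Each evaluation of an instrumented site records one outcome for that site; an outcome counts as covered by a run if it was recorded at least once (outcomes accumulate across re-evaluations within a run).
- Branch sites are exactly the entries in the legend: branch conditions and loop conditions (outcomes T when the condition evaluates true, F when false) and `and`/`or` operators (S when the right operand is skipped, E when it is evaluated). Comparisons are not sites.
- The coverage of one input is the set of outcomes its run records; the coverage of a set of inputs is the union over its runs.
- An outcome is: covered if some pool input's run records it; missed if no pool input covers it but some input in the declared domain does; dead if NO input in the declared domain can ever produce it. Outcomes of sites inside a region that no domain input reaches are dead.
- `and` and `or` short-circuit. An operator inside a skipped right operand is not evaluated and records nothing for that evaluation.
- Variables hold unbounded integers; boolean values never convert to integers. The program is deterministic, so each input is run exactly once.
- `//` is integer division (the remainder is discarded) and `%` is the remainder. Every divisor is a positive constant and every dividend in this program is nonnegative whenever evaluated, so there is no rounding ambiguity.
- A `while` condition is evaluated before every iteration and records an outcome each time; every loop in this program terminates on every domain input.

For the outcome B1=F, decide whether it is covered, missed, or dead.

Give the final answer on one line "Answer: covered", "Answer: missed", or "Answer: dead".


B1=F is recorded by pool input(s) 1, 2, 3, 4 -> covered
Answer: covered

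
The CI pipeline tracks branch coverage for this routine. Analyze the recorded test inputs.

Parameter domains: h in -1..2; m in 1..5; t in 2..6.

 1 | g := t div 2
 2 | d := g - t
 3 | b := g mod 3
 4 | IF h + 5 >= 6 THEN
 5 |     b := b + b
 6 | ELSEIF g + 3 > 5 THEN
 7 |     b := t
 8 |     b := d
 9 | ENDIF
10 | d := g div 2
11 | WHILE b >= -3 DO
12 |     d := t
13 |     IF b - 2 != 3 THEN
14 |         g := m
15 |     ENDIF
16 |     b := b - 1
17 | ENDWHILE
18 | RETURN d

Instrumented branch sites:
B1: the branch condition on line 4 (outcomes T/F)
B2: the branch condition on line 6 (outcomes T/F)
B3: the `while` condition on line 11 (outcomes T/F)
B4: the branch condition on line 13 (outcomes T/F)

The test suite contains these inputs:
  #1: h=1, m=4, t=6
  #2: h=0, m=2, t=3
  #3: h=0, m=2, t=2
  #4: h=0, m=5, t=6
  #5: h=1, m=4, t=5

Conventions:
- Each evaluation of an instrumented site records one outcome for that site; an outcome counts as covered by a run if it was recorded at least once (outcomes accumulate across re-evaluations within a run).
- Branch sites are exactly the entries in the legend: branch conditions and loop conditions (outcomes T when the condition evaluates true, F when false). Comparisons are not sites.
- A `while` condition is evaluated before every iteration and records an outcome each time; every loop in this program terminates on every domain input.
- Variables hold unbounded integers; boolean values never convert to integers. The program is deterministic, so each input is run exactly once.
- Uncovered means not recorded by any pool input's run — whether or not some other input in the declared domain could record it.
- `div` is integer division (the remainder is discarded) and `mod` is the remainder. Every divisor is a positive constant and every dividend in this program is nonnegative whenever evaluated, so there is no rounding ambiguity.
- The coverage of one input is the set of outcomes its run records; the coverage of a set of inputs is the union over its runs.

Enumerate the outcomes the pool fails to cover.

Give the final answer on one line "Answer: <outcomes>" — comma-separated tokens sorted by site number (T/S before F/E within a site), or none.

input #1, h=1, m=4, t=6: outcomes B1=T, B3=T, B3=F, B4=T
input #2, h=0, m=2, t=3: outcomes B1=F, B2=F, B3=T, B3=F, B4=T
input #3, h=0, m=2, t=2: outcomes B1=F, B2=F, B3=T, B3=F, B4=T
input #4, h=0, m=5, t=6: outcomes B1=F, B2=T, B3=T, B3=F, B4=T
input #5, h=1, m=4, t=5: outcomes B1=T, B3=T, B3=F, B4=T
union over the pool: B1=T, B1=F, B2=T, B2=F, B3=T, B3=F, B4=T
uncovered (1 of 8): B4=F

Answer: B4=F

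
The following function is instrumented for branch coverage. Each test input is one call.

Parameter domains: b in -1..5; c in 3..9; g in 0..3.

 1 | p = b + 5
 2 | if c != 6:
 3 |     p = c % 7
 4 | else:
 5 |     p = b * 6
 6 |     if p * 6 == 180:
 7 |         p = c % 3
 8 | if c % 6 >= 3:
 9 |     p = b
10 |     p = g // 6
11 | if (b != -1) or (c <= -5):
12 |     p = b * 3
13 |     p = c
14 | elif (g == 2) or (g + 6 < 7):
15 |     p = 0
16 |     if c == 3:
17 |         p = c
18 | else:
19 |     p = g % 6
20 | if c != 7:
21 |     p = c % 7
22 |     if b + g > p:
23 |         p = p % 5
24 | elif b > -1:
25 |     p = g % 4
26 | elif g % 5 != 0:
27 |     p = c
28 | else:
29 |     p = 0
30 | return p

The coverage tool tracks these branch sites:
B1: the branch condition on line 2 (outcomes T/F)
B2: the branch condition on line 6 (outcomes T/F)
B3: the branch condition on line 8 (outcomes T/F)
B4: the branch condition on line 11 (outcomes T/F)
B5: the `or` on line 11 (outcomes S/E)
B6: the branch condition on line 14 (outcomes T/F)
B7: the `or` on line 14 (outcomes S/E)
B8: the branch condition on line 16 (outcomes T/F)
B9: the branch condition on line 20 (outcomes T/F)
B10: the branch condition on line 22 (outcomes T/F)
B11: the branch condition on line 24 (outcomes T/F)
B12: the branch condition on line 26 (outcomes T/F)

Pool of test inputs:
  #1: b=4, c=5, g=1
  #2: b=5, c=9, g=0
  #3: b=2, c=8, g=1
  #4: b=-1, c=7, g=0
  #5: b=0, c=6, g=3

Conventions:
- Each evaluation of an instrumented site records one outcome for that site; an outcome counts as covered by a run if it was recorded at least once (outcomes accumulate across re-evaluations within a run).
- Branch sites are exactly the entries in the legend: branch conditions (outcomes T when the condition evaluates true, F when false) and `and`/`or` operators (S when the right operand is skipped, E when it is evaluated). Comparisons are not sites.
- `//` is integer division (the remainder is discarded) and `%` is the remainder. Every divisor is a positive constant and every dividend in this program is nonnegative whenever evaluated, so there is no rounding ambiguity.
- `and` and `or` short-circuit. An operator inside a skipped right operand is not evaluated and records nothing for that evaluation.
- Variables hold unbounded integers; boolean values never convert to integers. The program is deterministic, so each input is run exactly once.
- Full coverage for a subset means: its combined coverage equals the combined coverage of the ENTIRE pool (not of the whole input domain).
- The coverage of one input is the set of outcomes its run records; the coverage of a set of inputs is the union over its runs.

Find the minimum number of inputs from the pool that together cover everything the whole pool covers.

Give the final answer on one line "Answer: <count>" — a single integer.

#1 (b=4, c=5, g=1) -> B1->T, B3->T, B5->S, B4->T, B9->T, B10->F; covered: B1=T, B3=T, B4=T, B5=S, B9=T, B10=F
#2 (b=5, c=9, g=0) -> B1->T, B3->T, B5->S, B4->T, B9->T, B10->T; covered: B1=T, B3=T, B4=T, B5=S, B9=T, B10=T
#3 (b=2, c=8, g=1) -> B1->T, B3->F, B5->S, B4->T, B9->T, B10->T; covered: B1=T, B3=F, B4=T, B5=S, B9=T, B10=T
#4 (b=-1, c=7, g=0) -> B1->T, B3->F, B5->E, B4->F, B7->E, B6->T, B8->F, B9->F, B11->F, B12->F; covered: B1=T, B3=F, B4=F, B5=E, B6=T, B7=E, B8=F, B9=F, B11=F, B12=F
#5 (b=0, c=6, g=3) -> B1->F, B2->F, B3->F, B5->S, B4->T, B9->T, B10->F; covered: B1=F, B2=F, B3=F, B4=T, B5=S, B9=T, B10=F
together the pool reaches 18 outcomes: B1=T, B1=F, B2=F, B3=T, B3=F, B4=T, B4=F, B5=S, B5=E, B6=T, B7=E, B8=F, B9=T, B9=F, B10=T, B10=F, B11=F, B12=F
no size-1 subset reaches all 18 outcomes (best union: 10/18)
no size-2 subset reaches all 18 outcomes (best union: 16/18)
the canonical winner is {2, 4, 5}: size 3, full 18-outcome coverage, earliest index list among size-3 covers

Answer: 3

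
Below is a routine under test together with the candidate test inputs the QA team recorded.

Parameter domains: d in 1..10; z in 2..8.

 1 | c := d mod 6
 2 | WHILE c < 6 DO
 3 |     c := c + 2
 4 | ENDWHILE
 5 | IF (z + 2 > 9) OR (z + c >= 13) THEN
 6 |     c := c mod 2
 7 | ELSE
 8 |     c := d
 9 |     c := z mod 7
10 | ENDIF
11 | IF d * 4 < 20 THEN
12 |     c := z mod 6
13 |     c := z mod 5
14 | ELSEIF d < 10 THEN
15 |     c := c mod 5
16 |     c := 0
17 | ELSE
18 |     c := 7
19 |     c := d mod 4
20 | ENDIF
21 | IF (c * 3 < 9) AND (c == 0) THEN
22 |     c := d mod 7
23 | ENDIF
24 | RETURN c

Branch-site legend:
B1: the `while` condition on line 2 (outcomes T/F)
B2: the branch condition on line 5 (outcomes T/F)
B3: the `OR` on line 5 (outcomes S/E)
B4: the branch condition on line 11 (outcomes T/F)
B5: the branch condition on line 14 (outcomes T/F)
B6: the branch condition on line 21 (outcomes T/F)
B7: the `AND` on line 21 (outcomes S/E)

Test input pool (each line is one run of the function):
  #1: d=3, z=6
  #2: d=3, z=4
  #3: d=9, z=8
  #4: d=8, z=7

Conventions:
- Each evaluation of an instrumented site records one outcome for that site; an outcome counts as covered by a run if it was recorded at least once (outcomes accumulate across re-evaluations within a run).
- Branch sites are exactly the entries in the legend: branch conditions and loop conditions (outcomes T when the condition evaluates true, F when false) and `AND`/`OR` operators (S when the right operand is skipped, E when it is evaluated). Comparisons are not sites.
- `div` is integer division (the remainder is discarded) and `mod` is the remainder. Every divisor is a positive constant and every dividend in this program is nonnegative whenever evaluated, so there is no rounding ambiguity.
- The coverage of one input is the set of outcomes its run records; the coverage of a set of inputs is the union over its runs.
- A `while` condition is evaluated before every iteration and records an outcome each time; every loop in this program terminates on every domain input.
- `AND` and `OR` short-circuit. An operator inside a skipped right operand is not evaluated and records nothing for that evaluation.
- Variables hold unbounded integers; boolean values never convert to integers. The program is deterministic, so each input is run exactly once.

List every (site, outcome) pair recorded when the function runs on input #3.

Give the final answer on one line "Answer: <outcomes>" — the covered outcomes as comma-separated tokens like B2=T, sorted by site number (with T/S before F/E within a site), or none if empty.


Running input #3 (d=9, z=8), event by event:
  B1->T, B1->T, B1->F, B3->S, B2->T, B4->F, B5->T, B7->E, B6->T
as a set, this run covers: B1=T, B1=F, B2=T, B3=S, B4=F, B5=T, B6=T, B7=E
Answer: B1=T, B1=F, B2=T, B3=S, B4=F, B5=T, B6=T, B7=E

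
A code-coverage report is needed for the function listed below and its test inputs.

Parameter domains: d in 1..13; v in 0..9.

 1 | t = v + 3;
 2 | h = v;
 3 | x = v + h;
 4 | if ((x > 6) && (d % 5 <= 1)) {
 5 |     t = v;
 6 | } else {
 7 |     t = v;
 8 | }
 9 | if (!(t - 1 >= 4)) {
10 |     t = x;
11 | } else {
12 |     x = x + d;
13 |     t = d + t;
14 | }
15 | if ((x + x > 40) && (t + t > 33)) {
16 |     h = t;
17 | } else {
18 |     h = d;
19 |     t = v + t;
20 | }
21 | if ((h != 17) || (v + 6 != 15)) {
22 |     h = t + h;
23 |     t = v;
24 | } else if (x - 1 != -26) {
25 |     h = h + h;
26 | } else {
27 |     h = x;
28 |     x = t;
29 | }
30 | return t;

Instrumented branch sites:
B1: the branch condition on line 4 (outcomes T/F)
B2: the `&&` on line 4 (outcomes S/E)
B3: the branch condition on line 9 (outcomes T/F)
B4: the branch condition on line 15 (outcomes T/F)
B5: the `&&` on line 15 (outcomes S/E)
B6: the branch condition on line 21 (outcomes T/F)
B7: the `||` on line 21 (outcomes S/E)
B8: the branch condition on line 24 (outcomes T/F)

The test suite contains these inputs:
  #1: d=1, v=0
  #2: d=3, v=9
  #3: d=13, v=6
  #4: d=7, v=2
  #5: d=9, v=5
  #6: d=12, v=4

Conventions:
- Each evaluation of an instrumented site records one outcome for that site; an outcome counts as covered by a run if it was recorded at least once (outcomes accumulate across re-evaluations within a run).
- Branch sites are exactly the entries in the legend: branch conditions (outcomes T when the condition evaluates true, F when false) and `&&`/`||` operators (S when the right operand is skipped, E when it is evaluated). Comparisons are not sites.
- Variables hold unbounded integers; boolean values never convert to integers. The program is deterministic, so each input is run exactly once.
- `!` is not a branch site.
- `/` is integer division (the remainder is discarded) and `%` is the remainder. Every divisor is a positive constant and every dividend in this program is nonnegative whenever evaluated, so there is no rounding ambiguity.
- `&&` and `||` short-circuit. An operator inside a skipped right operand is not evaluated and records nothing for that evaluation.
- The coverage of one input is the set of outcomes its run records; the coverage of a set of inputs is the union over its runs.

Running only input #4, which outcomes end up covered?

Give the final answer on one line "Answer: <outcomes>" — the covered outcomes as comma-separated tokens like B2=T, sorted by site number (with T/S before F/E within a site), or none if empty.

Simulating input #4 (d=7, v=2) step by step:
  B2->S, B1->F, B3->T, B5->S, B4->F, B7->S, B6->T
as a set, this run covers: B1=F, B2=S, B3=T, B4=F, B5=S, B6=T, B7=S

Answer: B1=F, B2=S, B3=T, B4=F, B5=S, B6=T, B7=S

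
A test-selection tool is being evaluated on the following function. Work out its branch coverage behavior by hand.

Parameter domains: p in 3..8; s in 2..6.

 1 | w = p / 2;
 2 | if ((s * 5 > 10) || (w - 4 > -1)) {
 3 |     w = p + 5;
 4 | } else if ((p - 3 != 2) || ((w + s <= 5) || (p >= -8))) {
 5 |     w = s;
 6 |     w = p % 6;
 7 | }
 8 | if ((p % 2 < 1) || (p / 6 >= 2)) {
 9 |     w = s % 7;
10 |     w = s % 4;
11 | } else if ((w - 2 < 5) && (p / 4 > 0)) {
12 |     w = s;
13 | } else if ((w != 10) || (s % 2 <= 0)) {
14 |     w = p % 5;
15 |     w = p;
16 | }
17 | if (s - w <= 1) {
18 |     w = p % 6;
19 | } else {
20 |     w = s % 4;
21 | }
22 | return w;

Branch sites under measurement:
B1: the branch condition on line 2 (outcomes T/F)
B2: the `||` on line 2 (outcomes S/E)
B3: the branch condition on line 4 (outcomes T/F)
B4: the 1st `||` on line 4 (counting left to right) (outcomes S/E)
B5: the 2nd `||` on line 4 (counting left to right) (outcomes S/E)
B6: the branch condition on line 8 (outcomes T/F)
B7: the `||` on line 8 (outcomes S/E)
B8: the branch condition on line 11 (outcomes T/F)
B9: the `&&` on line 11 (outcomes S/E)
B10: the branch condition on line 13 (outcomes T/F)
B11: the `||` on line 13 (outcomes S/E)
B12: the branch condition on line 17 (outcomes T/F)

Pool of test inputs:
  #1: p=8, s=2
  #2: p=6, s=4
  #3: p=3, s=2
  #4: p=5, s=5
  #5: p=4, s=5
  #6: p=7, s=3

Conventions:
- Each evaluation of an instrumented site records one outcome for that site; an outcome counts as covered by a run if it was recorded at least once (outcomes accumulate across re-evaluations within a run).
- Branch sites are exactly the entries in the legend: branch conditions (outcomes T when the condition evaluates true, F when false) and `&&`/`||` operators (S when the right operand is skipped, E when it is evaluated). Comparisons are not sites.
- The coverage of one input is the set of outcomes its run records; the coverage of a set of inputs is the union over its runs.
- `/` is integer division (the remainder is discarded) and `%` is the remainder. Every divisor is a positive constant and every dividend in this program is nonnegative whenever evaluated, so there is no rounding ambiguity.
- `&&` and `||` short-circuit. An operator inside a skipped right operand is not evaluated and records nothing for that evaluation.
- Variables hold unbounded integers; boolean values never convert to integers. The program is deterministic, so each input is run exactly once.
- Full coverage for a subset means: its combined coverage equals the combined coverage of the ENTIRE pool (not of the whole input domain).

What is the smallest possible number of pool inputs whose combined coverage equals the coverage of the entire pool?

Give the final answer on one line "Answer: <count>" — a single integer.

input #1, p=8, s=2: events B2->E, B1->T, B7->S, B6->T, B12->T; outcomes B1=T, B2=E, B6=T, B7=S, B12=T
input #2, p=6, s=4: events B2->S, B1->T, B7->S, B6->T, B12->F; outcomes B1=T, B2=S, B6=T, B7=S, B12=F
input #3, p=3, s=2: events B2->E, B1->F, B4->S, B3->T, B7->E, B6->F, B9->E, B8->F, B11->S, B10->T, B12->T; outcomes B1=F, B2=E, B3=T, B4=S, B6=F, B7=E, B8=F, B9=E, B10=T, B11=S, B12=T
input #4, p=5, s=5: events B2->S, B1->T, B7->E, B6->F, B9->S, B8->F, B11->E, B10->F, B12->T; outcomes B1=T, B2=S, B6=F, B7=E, B8=F, B9=S, B10=F, B11=E, B12=T
input #5, p=4, s=5: events B2->S, B1->T, B7->S, B6->T, B12->F; outcomes B1=T, B2=S, B6=T, B7=S, B12=F
input #6, p=7, s=3: events B2->S, B1->T, B7->E, B6->F, B9->S, B8->F, B11->S, B10->T, B12->T; outcomes B1=T, B2=S, B6=F, B7=E, B8=F, B9=S, B10=T, B11=S, B12=T
the full pool covers 19 outcomes: B1=T, B1=F, B2=S, B2=E, B3=T, B4=S, B6=T, B6=F, B7=S, B7=E, B8=F, B9=S, B9=E, B10=T, B10=F, B11=S, B11=E, B12=T, B12=F
no size-1 subset reaches all 19 outcomes (best union: 11/19)
no size-2 subset reaches all 19 outcomes (best union: 16/19)
the canonical winner is {2, 3, 4}: size 3, full 19-outcome coverage, earliest index list among size-3 covers

Answer: 3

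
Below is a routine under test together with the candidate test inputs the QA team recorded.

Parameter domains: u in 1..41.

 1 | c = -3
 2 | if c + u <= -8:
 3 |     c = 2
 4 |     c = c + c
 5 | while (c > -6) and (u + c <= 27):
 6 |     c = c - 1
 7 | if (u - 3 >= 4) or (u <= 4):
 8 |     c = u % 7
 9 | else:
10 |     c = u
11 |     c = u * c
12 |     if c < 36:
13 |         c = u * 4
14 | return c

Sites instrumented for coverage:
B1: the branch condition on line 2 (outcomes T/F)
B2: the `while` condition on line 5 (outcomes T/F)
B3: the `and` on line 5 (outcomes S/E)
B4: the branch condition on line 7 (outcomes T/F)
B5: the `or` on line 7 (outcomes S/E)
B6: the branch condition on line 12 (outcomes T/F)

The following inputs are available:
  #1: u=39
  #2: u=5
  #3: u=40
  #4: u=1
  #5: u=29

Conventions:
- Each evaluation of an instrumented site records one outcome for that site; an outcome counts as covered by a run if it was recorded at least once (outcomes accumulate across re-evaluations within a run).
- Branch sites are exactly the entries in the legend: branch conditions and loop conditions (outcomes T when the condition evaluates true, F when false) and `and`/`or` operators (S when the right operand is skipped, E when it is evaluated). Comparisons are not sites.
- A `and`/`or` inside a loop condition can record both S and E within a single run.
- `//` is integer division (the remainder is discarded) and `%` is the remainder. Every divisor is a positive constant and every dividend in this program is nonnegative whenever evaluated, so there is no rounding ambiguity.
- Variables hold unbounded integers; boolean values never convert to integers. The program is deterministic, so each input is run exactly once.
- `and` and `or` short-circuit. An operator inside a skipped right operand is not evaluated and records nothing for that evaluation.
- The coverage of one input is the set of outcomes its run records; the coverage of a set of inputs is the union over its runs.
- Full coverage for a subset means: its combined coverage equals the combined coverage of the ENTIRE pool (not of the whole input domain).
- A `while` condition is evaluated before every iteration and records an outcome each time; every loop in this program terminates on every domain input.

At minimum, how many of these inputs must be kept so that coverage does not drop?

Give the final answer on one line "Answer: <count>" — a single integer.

input #1 (u=39): covers B1=F, B2=F, B3=E, B4=T, B5=S
input #2 (u=5): covers B1=F, B2=T, B2=F, B3=S, B3=E, B4=F, B5=E, B6=T
input #3 (u=40): covers B1=F, B2=F, B3=E, B4=T, B5=S
input #4 (u=1): covers B1=F, B2=T, B2=F, B3=S, B3=E, B4=T, B5=E
input #5 (u=29): covers B1=F, B2=T, B2=F, B3=S, B3=E, B4=T, B5=S
together the pool reaches 10 outcomes: B1=F, B2=T, B2=F, B3=S, B3=E, B4=T, B4=F, B5=S, B5=E, B6=T
checked all size-1 subsets: none covers 10 outcomes (max 8/10)
inputs {1, 2} (size 2) cover everything; no size-2 subset with a lexicographically smaller index list covers all 10

Answer: 2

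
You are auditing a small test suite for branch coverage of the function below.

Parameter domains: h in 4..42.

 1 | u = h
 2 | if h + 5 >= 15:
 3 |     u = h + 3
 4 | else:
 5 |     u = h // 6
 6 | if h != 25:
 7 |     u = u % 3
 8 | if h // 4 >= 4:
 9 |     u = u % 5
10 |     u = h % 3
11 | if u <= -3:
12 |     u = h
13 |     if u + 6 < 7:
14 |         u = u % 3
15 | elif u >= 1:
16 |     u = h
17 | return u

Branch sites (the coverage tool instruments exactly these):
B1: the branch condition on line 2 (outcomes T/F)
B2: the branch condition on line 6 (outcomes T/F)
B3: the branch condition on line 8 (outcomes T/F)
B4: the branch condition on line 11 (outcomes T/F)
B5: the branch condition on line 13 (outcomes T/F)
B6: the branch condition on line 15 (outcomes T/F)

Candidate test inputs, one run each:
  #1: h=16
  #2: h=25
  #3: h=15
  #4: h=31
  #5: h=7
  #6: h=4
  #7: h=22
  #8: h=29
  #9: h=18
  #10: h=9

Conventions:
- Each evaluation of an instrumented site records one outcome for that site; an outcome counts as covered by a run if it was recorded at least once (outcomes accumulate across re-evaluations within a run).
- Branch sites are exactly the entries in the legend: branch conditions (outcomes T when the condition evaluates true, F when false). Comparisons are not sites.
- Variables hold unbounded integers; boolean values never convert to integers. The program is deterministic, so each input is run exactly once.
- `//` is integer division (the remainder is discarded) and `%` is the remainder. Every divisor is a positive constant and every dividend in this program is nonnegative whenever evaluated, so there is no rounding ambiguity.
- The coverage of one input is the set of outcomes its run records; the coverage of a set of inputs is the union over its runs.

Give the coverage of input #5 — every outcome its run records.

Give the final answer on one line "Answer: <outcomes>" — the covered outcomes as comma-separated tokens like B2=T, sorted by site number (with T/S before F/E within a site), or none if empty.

Tracing the run of input #5 (h=7):
  B1->F, B2->T, B3->F, B4->F, B6->T
as a set, this run covers: B1=F, B2=T, B3=F, B4=F, B6=T

Answer: B1=F, B2=T, B3=F, B4=F, B6=T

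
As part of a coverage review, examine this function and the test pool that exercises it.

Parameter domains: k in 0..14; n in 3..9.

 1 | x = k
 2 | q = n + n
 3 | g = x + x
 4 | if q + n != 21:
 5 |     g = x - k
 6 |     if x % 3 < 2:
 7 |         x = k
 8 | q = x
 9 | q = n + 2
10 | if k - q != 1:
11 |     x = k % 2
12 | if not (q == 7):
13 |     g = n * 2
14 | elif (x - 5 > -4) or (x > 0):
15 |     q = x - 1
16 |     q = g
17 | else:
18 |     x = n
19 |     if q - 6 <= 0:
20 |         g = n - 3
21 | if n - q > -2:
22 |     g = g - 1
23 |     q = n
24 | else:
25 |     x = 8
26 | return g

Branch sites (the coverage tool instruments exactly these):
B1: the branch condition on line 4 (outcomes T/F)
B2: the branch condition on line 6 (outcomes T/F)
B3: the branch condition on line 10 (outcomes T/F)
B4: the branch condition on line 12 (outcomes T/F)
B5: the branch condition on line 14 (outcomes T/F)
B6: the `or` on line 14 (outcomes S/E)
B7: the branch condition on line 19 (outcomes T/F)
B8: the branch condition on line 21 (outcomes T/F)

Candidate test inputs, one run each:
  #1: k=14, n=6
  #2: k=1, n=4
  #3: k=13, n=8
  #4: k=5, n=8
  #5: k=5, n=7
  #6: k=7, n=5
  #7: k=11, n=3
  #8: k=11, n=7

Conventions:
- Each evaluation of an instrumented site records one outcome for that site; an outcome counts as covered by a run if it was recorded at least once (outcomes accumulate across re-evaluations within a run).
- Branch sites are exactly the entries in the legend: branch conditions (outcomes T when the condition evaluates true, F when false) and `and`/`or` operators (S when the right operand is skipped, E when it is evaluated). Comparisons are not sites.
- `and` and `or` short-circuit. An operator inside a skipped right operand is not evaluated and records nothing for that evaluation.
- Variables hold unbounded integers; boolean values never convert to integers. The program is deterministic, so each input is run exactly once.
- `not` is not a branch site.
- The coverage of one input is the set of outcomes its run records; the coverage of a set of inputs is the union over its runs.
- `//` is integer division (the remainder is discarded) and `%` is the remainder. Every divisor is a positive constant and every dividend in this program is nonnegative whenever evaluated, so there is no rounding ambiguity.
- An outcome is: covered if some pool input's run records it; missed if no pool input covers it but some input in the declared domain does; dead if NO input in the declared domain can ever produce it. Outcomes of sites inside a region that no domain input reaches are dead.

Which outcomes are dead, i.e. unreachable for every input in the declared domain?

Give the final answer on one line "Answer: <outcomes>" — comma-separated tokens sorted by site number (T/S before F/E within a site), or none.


sweeping the full domain (105 inputs) for each outcome:
  B7=T: unreachable across the whole domain -> dead
  reachable outcomes have witnesses, e.g. B1=T (e.g. k=0, n=3), B1=F (e.g. k=0, n=7), B2=T (e.g. k=0, n=3), B2=F (e.g. k=2, n=3)
Answer: B7=T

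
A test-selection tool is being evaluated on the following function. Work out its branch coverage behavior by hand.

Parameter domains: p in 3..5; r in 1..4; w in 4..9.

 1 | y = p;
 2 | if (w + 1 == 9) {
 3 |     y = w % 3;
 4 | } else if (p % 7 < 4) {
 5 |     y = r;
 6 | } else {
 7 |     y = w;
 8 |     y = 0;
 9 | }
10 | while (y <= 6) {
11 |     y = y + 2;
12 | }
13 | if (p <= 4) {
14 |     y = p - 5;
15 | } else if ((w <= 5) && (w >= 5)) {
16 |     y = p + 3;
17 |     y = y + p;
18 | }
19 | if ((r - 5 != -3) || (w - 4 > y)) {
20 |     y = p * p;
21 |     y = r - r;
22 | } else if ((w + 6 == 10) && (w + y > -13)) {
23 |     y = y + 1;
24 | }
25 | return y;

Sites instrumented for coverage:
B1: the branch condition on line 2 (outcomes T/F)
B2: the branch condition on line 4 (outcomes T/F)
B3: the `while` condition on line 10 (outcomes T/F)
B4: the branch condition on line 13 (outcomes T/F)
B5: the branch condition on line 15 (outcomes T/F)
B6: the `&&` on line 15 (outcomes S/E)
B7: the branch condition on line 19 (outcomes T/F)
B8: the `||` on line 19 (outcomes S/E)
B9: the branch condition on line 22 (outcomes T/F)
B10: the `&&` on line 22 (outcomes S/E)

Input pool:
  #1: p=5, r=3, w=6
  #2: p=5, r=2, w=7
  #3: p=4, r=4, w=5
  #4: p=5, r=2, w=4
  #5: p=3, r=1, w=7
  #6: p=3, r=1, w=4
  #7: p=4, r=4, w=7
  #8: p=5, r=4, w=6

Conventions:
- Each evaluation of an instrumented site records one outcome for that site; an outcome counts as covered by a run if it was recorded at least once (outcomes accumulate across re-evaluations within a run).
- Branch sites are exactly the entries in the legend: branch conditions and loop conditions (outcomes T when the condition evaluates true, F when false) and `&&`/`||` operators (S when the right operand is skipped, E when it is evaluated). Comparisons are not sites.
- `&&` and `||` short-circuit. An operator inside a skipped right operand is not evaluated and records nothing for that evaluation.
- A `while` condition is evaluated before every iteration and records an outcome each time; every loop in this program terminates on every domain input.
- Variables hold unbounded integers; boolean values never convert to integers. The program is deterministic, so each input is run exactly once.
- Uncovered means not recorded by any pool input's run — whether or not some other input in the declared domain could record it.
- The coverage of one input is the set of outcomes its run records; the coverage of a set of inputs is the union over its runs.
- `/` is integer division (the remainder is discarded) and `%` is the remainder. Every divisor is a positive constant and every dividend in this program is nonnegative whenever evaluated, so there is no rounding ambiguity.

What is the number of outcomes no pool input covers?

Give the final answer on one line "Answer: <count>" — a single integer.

run #1 (p=5, r=3, w=6) runs B1->F, B2->F, B3->T, B3->T, B3->T, B3->T, B3->F, B4->F, B6->S, B5->F, B8->S, B7->T; records B1=F, B2=F, B3=T, B3=F, B4=F, B5=F, B6=S, B7=T, B8=S
run #2 (p=5, r=2, w=7) runs B1->F, B2->F, B3->T, B3->T, B3->T, B3->T, B3->F, B4->F, B6->S, B5->F, B8->E, B7->F, B10->S, B9->F; records B1=F, B2=F, B3=T, B3=F, B4=F, B5=F, B6=S, B7=F, B8=E, B9=F, B10=S
run #3 (p=4, r=4, w=5) runs B1->F, B2->F, B3->T, B3->T, B3->T, B3->T, B3->F, B4->T, B8->S, B7->T; records B1=F, B2=F, B3=T, B3=F, B4=T, B7=T, B8=S
run #4 (p=5, r=2, w=4) runs B1->F, B2->F, B3->T, B3->T, B3->T, B3->T, B3->F, B4->F, B6->E, B5->F, B8->E, B7->F, B10->E, B9->T; records B1=F, B2=F, B3=T, B3=F, B4=F, B5=F, B6=E, B7=F, B8=E, B9=T, B10=E
run #5 (p=3, r=1, w=7) runs B1->F, B2->T, B3->T, B3->T, B3->T, B3->F, B4->T, B8->S, B7->T; records B1=F, B2=T, B3=T, B3=F, B4=T, B7=T, B8=S
run #6 (p=3, r=1, w=4) runs B1->F, B2->T, B3->T, B3->T, B3->T, B3->F, B4->T, B8->S, B7->T; records B1=F, B2=T, B3=T, B3=F, B4=T, B7=T, B8=S
run #7 (p=4, r=4, w=7) runs B1->F, B2->F, B3->T, B3->T, B3->T, B3->T, B3->F, B4->T, B8->S, B7->T; records B1=F, B2=F, B3=T, B3=F, B4=T, B7=T, B8=S
run #8 (p=5, r=4, w=6) runs B1->F, B2->F, B3->T, B3->T, B3->T, B3->T, B3->F, B4->F, B6->S, B5->F, B8->S, B7->T; records B1=F, B2=F, B3=T, B3=F, B4=F, B5=F, B6=S, B7=T, B8=S
union over the pool: B1=F, B2=T, B2=F, B3=T, B3=F, B4=T, B4=F, B5=F, B6=S, B6=E, B7=T, B7=F, B8=S, B8=E, B9=T, B9=F, B10=S, B10=E
uncovered (2 of 20): B1=T, B5=T

Answer: 2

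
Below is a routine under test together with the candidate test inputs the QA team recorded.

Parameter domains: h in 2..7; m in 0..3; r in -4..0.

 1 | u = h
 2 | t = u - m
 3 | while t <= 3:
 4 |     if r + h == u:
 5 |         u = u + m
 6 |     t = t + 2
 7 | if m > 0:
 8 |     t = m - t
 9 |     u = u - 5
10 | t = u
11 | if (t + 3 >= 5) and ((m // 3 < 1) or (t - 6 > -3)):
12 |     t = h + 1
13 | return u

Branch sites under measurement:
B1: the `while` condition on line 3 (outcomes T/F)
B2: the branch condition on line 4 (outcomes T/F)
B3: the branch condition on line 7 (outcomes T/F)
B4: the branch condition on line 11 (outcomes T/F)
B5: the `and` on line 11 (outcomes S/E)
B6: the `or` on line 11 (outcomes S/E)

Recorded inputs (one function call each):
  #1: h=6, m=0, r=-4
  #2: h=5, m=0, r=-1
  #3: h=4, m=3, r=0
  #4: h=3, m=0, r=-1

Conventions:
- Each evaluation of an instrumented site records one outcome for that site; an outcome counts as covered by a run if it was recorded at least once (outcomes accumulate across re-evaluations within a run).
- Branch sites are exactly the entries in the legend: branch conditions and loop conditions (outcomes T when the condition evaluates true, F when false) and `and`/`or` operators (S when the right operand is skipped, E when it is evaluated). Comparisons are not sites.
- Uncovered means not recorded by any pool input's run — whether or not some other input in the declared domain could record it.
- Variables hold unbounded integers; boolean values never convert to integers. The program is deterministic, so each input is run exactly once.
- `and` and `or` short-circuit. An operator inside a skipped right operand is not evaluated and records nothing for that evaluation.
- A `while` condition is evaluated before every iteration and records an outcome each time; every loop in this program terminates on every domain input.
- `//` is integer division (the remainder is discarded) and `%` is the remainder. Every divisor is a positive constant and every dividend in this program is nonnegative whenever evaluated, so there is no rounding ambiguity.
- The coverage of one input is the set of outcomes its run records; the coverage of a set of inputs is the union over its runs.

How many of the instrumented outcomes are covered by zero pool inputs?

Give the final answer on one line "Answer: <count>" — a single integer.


input #1 (h=6, m=0, r=-4): events B1->F, B3->F, B5->E, B6->S, B4->T; covers B1=F, B3=F, B4=T, B5=E, B6=S
input #2 (h=5, m=0, r=-1): events B1->F, B3->F, B5->E, B6->S, B4->T; covers B1=F, B3=F, B4=T, B5=E, B6=S
input #3 (h=4, m=3, r=0): events B1->T, B2->T, B1->T, B2->F, B1->F, B3->T, B5->E, B6->E, B4->F; covers B1=T, B1=F, B2=T, B2=F, B3=T, B4=F, B5=E, B6=E
input #4 (h=3, m=0, r=-1): events B1->T, B2->F, B1->F, B3->F, B5->E, B6->S, B4->T; covers B1=T, B1=F, B2=F, B3=F, B4=T, B5=E, B6=S
union over the pool: B1=T, B1=F, B2=T, B2=F, B3=T, B3=F, B4=T, B4=F, B5=E, B6=S, B6=E
uncovered (1 of 12): B5=S
Answer: 1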